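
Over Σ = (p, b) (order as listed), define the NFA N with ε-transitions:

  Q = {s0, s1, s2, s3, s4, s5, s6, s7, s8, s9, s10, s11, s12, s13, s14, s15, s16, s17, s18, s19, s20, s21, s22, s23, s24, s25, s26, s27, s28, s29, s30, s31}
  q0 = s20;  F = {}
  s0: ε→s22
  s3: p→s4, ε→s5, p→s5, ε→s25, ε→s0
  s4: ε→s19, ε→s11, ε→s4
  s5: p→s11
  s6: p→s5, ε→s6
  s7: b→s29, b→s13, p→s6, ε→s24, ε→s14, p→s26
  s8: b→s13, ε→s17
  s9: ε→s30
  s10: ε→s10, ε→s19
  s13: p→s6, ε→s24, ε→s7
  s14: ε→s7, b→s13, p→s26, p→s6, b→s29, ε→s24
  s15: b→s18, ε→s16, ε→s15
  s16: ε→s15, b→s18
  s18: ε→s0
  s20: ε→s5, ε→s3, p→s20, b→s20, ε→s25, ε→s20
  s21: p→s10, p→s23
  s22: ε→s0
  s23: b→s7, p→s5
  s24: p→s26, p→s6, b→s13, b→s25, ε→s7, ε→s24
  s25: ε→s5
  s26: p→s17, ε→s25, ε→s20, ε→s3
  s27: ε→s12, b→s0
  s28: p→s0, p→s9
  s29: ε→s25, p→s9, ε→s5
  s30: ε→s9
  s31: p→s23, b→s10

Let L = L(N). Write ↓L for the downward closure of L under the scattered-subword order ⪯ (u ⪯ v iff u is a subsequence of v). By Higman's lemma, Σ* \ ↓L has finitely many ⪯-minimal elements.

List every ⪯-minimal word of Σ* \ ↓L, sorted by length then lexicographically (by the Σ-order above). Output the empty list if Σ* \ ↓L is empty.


|Q|=32, |F|=0, |δ|=70 (37 ε).
min D↑ (1 st, q0=0, F={0}): 0:p→0,b→0.
ε ∈ L(D↑) ⇒ ↓L = ∅.

min(Σ*\↓L) = [ε].


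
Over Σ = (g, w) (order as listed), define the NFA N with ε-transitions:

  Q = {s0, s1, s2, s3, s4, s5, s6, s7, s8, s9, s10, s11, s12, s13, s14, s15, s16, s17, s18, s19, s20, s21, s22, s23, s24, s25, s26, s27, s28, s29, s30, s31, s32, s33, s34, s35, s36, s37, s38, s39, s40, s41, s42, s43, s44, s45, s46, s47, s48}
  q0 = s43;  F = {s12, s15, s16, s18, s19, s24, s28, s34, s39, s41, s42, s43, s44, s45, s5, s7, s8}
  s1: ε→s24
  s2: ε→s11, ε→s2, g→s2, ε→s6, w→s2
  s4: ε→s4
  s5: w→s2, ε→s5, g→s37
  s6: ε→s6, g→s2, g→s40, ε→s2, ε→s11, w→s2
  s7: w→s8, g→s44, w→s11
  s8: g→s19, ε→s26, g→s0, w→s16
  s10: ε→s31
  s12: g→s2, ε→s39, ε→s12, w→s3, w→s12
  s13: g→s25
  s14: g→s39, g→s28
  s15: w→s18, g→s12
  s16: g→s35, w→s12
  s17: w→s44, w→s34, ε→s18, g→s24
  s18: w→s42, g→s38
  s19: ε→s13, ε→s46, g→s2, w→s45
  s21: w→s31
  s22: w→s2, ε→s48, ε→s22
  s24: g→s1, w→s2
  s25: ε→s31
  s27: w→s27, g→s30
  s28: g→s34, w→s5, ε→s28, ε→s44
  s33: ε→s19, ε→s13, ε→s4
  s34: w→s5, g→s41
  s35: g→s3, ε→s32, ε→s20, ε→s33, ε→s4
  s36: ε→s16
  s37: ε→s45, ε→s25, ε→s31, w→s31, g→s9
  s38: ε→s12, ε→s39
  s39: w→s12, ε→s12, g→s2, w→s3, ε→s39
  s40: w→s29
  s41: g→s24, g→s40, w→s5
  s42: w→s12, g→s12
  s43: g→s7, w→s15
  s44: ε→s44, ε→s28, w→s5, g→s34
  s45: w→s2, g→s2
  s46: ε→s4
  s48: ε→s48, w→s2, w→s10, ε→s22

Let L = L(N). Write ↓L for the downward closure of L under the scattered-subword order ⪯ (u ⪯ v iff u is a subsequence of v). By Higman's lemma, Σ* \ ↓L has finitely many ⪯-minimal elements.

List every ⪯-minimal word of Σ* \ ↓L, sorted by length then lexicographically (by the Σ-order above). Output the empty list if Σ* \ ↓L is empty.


min(Σ*\↓L) = [wgg, ggww, gwwwg, wwwwg, gggggw].

|Q|=49, |F|=17, |δ|=101 (41 ε).
min D↑ (16 st, q0=0, F={11}): 0:g→1,w→2 1:g→3,w→4 2:g→5,w→6 3:g→7,w→8 4:g→9,w→10 5:g→11,w→5 6:g→5,w→12 7:g→13,w→8 8:g→14,w→11 9:g→11,w→14 10:g→9,w→5 11:g→11,w→11 12:g→5,w→5 13:g→15,w→8 14:g→11,w→11 15:g→15,w→11 [Hopcroft].
'wgg': run [38, 30, 23, 9] end={s11,s2,s25,s29,s3,s31,s40,s6,s9} ∉↓L; 3/3 del acc.
'ggww': run [38, 34, 27, 11, 6] end={s11,s2,s29,s31,s40,s6} ∉↓L; 4/4 del acc.
'gwwwg': |S_i|=[38, 34, 26, 20, 9, 5] end={s11,s2,s29,s40,s6} ∉↓L; 5/5 deletions ∈↓L.
'wwwwg': |S_i|=[38, 30, 23, 10, 8, 5] end={s11,s2,s29,s40,s6} rej; 5/5 single-dels accept.
'gggggw': |S_i|=[38, 34, 27, 16, 14, 12, 6] end={s11,s2,s29,s31,s40,s6} ∉↓L; 6/6 del acc.
5 words, ⪯-incomp.


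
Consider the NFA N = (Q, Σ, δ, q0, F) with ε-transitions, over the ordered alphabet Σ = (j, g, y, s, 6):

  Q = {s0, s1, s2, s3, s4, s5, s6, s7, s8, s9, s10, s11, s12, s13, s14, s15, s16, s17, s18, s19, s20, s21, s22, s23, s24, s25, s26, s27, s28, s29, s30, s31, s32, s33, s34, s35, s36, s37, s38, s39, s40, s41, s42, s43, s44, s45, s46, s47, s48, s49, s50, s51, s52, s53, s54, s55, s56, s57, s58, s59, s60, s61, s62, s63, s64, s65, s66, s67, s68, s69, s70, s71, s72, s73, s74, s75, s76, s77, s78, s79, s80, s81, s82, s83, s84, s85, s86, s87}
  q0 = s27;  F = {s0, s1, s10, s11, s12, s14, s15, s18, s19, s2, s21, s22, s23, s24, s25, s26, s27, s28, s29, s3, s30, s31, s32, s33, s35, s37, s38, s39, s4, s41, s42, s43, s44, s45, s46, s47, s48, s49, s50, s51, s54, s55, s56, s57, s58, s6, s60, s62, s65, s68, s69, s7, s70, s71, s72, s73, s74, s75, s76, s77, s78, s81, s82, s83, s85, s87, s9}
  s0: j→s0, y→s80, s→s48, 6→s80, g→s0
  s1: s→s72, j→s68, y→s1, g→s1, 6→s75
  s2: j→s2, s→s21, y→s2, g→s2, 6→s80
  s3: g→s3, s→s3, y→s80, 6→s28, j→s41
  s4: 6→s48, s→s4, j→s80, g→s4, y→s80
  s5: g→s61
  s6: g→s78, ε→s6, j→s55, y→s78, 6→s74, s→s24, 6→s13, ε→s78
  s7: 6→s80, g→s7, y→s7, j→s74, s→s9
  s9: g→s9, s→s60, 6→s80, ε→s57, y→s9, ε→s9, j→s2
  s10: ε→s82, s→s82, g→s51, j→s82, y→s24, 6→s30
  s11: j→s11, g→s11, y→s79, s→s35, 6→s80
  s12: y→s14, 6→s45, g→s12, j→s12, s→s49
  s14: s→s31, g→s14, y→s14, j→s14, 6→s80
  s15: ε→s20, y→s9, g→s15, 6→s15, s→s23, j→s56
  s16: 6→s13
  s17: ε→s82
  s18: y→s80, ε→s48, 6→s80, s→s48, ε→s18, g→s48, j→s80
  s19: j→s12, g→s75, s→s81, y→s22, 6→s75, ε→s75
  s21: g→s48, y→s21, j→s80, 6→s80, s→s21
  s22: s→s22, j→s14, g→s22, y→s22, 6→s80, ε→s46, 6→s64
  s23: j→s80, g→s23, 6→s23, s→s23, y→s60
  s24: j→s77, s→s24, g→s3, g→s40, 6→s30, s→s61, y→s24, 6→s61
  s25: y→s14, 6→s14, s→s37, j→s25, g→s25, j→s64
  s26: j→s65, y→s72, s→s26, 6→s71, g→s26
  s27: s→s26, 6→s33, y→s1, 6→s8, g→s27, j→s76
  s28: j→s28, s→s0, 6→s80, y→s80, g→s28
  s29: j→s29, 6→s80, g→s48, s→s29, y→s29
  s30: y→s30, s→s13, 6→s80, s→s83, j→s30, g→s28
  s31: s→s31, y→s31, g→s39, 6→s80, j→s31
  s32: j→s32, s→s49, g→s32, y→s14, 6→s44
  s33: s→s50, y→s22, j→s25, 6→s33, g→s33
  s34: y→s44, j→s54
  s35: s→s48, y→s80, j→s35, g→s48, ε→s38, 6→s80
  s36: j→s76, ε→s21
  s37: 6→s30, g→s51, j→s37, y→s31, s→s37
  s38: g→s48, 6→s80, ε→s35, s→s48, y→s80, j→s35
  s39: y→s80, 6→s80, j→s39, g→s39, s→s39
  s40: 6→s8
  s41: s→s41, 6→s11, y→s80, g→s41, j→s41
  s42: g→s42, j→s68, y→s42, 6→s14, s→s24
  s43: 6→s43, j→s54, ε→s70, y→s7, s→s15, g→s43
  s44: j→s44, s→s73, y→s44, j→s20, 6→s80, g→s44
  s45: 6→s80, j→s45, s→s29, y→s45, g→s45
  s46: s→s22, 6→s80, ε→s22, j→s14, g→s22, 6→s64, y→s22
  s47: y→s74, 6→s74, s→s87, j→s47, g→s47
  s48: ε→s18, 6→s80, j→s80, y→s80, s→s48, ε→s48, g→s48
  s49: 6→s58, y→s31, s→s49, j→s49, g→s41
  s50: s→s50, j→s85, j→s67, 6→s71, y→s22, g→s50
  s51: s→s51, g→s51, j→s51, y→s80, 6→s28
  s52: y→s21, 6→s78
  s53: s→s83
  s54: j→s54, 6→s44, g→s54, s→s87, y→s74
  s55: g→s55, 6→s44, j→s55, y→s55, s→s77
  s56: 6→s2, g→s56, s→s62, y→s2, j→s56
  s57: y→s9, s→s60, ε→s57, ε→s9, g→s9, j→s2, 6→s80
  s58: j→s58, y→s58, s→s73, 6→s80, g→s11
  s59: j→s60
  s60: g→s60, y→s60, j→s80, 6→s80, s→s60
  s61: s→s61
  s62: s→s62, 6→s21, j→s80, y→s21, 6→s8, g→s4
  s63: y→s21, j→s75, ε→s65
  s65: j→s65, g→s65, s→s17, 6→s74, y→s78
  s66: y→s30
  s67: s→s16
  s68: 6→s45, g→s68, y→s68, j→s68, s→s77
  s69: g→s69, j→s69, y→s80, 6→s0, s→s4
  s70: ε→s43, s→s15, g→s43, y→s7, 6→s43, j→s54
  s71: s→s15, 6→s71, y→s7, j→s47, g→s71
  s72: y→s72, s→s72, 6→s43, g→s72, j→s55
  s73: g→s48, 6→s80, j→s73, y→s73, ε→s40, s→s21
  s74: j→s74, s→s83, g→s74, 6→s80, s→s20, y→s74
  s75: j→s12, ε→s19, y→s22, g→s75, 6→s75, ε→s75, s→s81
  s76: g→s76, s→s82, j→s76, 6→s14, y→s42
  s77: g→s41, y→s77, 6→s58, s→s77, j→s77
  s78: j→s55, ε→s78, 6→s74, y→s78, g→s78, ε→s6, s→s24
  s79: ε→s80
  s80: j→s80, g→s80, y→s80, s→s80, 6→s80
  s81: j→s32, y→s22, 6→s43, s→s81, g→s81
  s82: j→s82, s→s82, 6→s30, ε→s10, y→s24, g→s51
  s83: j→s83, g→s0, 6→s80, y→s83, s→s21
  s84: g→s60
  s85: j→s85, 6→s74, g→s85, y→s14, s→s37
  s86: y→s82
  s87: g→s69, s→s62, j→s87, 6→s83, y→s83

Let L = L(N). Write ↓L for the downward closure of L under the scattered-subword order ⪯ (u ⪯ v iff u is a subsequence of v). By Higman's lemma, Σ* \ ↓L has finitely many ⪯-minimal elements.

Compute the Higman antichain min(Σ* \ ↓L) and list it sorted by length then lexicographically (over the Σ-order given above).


A = [j66, 6y6, jsgy, s6ssj, yj6sgj].

|Q|=88, |F|=67, |δ|=399 (29 ε).
min D↑ (60 st, q0=0, F={20}): 0:j→1,g→0,y→2,s→3,6→4 1:j→1,g→1,y→5,s→6,6→7 2:j→8,g→2,y→2,s→9,6→10 3:j→11,g→3,y→9,s→3,6→12 4:j→13,g→4,y→14,s→15,6→4 5:j→8,g→5,y→5,s→16,6→7 6:j→6,g→17,y→16,s→6,6→18 7:j→7,g→7,y→7,s→19,6→20 8:j→8,g→8,y→8,s→21,6→22 9:j→23,g→9,y→9,s→9,6→24 10:j→25,g→10,y→14,s→26,6→10 11:j→11,g→11,y→27,s→6,6→28 12:j→29,g→12,y→30,s→31,6→12 13:j→13,g→13,y→7,s→32,6→7 14:j→7,g→14,y→14,s→14,6→20 15:j→33,g→15,y→14,s→15,6→12 16:j→21,g→34,y→16,s→16,6→18 17:j→17,g→17,y→20,s→17,6→35 18:j→18,g→35,y→18,s→36,6→20 19:j→19,g→37,y→19,s→19,6→20 20:j→20,g→20,y→20,s→20,6→20 21:j→21,g→38,y→21,s→21,6→39 22:j→22,g→22,y→22,s→40,6→20 23:j→23,g→23,y→23,s→21,6→41 24:j→42,g→24,y→30,s→31,6→24 25:j→25,g→25,y→7,s→43,6→22 26:j→44,g→26,y→14,s→26,6→24 27:j→23,g→27,y→27,s→16,6→28 28:j→28,g→28,y→28,s→36,6→20 29:j→29,g→29,y→28,s→45,6→28 30:j→28,g→30,y→30,s→46,6→20 31:j→47,g→31,y→46,s→48,6→31 32:j→32,g→17,y→19,s→32,6→18 33:j→33,g→33,y→7,s→32,6→28 34:j→38,g→34,y→20,s→34,6→35 35:j→35,g→35,y→20,s→49,6→20 36:j→36,g→49,y→36,s→50,6→20 37:j→37,g→37,y→20,s→37,6→20 38:j→38,g→38,y→20,s→38,6→51 39:j→39,g→51,y→39,s→52,6→20 40:j→40,g→53,y→40,s→40,6→20 41:j→41,g→41,y→41,s→52,6→20 42:j→42,g→42,y→28,s→45,6→41 43:j→43,g→38,y→19,s→43,6→39 44:j→44,g→44,y→7,s→43,6→41 45:j→45,g→54,y→36,s→55,6→36 46:j→56,g→46,y→46,s→57,6→20 47:j→47,g→47,y→56,s→55,6→56 48:j→20,g→48,y→57,s→48,6→48 49:j→49,g→49,y→20,s→53,6→20 50:j→20,g→53,y→50,s→50,6→20 51:j→51,g→51,y→20,s→58,6→20 52:j→52,g→53,y→52,s→50,6→20 53:j→20,g→53,y→20,s→53,6→20 54:j→54,g→54,y→20,s→59,6→49 55:j→20,g→59,y→50,s→55,6→50 56:j→56,g→56,y→56,s→50,6→20 57:j→20,g→57,y→57,s→57,6→20 58:j→58,g→53,y→20,s→53,6→20 59:j→20,g→59,y→20,s→59,6→53.
'j66': |S_i|=[78, 58, 27, 2] end={s8,s80} rej; 3/3 single-dels accept.
'6y6': run [78, 61, 33, 3] end={s64,s8,s80} ∉↓L; 3/3 single-dels accept.
'jsgy': |S_i|=[78, 58, 37, 17, 2] end={s79,s80} rej; 4/4 deletions ∈↓L.
's6ssj': |S_i|=[78, 67, 39, 25, 10, 1] end={s80} — reject; 5/5 deletions ∈↓L.
'yj6sgj': run [78, 61, 39, 19, 10, 3, 1] end={s80} rej; 6/6 del acc.
5 words, ⪯-incomp.


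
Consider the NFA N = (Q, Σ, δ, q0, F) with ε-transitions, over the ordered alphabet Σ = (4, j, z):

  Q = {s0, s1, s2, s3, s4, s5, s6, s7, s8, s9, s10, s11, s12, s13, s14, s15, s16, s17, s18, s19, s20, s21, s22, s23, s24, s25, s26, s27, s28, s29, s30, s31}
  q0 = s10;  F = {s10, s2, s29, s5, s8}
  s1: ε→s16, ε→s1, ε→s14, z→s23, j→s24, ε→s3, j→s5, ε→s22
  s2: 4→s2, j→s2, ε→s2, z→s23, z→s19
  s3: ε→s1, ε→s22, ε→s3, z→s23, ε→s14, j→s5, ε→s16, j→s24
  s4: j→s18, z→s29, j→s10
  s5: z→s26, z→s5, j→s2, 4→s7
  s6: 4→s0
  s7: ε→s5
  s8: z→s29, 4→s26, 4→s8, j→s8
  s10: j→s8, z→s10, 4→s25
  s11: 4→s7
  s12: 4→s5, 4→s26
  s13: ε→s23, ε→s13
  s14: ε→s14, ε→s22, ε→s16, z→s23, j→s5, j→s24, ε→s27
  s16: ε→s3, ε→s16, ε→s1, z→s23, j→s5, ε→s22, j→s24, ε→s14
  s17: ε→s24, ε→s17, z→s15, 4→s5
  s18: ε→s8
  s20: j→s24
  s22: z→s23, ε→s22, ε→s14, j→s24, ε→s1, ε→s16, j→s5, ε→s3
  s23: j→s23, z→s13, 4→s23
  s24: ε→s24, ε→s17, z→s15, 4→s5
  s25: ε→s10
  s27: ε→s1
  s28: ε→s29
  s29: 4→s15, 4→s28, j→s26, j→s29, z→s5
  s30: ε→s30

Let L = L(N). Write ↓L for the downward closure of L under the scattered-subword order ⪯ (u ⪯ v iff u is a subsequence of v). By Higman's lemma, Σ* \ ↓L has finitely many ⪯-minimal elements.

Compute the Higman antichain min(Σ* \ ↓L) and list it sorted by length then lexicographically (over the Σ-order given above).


Antichain: [jzzjz].

|Q|=32, |F|=5, |δ|=87 (37 ε).
min D↑ (6 st, q0=0, F={5}): 0:4→0,j→1,z→0 1:4→1,j→1,z→2 2:4→2,j→2,z→3 3:4→3,j→4,z→3 4:4→4,j→4,z→5 5:4→5,j→5,z→5 (ε-aug+det+¬).
'jzzjz': N↓-sim [13, 11, 10, 7, 4, 3] end={s13,s19,s23} — reject; 5/5 deletions ∈↓L.
1 obstructions.


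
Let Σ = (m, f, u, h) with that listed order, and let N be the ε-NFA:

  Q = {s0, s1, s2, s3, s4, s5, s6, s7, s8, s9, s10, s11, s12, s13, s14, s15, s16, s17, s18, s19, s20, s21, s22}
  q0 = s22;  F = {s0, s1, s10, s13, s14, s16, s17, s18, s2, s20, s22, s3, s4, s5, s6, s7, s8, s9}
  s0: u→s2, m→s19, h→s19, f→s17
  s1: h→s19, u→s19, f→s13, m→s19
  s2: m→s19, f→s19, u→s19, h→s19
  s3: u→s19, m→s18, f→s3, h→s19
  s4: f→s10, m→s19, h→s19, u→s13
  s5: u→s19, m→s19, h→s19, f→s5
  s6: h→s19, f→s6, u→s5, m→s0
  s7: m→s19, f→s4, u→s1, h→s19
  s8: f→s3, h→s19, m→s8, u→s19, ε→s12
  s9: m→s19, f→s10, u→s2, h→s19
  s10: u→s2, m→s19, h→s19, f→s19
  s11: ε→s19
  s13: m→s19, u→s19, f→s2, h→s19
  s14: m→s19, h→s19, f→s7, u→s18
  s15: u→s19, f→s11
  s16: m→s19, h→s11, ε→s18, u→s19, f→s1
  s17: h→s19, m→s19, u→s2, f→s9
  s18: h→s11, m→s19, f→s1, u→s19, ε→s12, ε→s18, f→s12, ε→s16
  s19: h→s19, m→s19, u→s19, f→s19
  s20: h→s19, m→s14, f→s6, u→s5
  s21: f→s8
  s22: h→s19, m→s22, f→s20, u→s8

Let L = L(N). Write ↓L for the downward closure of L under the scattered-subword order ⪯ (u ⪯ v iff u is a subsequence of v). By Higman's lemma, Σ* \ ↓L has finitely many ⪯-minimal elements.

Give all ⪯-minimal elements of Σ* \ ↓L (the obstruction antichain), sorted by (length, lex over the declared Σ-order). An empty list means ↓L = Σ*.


Antichain: [h, uu, fmm, fum, ffmuf, fmffff].

|Q|=23, |F|=18, |δ|=86 (6 ε).
min D↑ (18 st, q0=0, F={3}): 0:m→0,f→1,u→2,h→3 1:m→4,f→5,u→6,h→3 2:m→2,f→7,u→3,h→3 3:m→3,f→3,u→3,h→3 4:m→3,f→8,u→9,h→3 5:m→10,f→5,u→6,h→3 6:m→3,f→6,u→3,h→3 7:m→9,f→7,u→3,h→3 8:m→3,f→11,u→12,h→3 9:m→3,f→12,u→3,h→3 10:m→3,f→13,u→14,h→3 11:m→3,f→15,u→16,h→3 12:m→3,f→16,u→3,h→3 13:m→3,f→17,u→14,h→3 14:m→3,f→3,u→3,h→3 15:m→3,f→3,u→14,h→3 16:m→3,f→14,u→3,h→3 17:m→3,f→15,u→14,h→3 (ε-aug+det+¬).
'h': N↓-sim [21, 2] end={s11,s19} ∉↓L; 1/1 deletions ∈↓L.
'uu': |S_i|=[21, 11, 1] end={s19} — reject; 2/2 del acc.
'fmm': run [21, 19, 15, 1] end={s19} — reject; 3/3 single-dels accept.
'fum': |S_i|=[21, 19, 9, 1] end={s19} ∉↓L; 3/3 deletions ∈↓L.
'ffmuf': run [21, 19, 17, 12, 2, 1] end={s19} ∉↓L; 5/5 deletions ∈↓L.
'fmffff': |S_i|=[21, 19, 15, 10, 6, 3, 1] end={s19} — reject; 6/6 deletions ∈↓L.
6 minimals (antichain).


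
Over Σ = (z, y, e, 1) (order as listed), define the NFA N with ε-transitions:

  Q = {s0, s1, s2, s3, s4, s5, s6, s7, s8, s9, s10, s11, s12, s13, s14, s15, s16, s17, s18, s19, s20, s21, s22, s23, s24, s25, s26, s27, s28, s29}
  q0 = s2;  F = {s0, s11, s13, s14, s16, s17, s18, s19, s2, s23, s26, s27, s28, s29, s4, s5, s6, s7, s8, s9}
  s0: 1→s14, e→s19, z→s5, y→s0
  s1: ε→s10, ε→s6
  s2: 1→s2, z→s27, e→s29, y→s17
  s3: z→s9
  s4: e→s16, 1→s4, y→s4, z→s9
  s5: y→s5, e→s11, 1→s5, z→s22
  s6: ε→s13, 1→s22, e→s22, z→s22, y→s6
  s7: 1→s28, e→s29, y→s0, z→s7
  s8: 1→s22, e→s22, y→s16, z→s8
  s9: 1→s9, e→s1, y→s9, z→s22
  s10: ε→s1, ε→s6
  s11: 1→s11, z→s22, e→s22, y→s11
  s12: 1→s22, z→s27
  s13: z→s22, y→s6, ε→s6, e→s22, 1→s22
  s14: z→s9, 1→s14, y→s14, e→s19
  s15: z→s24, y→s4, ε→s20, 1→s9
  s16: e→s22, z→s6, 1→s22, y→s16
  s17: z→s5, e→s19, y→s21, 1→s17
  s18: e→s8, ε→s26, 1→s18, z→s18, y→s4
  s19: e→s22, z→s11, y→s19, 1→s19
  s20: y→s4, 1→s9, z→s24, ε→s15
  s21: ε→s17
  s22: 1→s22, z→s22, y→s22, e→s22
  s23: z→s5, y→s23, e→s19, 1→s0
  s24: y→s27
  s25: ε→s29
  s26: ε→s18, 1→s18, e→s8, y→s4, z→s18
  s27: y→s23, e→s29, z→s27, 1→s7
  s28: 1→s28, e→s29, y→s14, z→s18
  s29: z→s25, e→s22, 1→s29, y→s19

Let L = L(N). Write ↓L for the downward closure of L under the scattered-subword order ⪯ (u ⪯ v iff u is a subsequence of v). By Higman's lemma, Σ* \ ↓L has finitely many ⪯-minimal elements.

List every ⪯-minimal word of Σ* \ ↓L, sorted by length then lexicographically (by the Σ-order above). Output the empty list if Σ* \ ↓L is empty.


|Q|=30, |F|=20, |δ|=106 (12 ε).
min D↑ (19 st, q0=0, F={8}): 0:z→1,y→2,e→3,1→0 1:z→1,y→4,e→3,1→5 2:z→6,y→2,e→7,1→2 3:z→3,y→7,e→8,1→3 4:z→6,y→4,e→7,1→9 5:z→5,y→9,e→3,1→10 6:z→8,y→6,e→11,1→6 7:z→11,y→7,e→8,1→7 8:z→8,y→8,e→8,1→8 9:z→6,y→9,e→7,1→12 10:z→13,y→12,e→3,1→10 11:z→8,y→11,e→8,1→11 12:z→14,y→12,e→7,1→12 13:z→13,y→15,e→16,1→13 14:z→8,y→14,e→17,1→14 15:z→14,y→15,e→18,1→15 16:z→16,y→18,e→8,1→8 17:z→8,y→17,e→8,1→8 18:z→17,y→18,e→8,1→8.
'ee': |S_i|=[25, 11, 1] end={s22} ∉↓L; 2/2 del acc.
'yzz': N↓-sim [25, 16, 8, 1] end={s22} — reject; 3/3 del acc.
'z11ze1': run [25, 22, 20, 18, 15, 7, 1] end={s22} rej; 6/6 single-dels accept.
3 obstructions.

A = [ee, yzz, z11ze1].


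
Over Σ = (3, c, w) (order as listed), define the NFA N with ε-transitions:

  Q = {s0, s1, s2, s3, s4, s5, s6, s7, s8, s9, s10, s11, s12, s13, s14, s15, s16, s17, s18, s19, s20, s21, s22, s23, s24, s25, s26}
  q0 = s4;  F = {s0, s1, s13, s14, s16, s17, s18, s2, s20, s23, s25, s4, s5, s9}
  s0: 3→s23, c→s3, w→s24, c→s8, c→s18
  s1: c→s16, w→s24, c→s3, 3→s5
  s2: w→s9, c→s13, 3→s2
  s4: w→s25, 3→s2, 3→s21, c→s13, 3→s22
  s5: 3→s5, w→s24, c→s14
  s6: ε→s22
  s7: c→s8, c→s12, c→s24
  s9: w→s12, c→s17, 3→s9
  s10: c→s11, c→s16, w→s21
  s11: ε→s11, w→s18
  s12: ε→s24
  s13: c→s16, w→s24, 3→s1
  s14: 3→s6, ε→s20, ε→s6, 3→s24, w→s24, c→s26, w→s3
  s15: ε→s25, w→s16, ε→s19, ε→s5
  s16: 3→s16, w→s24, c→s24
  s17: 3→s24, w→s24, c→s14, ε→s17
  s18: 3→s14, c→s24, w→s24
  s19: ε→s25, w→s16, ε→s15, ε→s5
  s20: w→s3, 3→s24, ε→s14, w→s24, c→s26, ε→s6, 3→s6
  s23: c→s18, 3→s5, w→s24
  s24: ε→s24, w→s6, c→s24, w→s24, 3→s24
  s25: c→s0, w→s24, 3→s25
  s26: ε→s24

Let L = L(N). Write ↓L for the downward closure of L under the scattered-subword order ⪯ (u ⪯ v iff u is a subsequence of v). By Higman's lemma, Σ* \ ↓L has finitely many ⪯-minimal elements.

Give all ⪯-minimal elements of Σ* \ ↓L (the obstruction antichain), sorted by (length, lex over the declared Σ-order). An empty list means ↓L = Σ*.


|Q|=27, |F|=14, |δ|=80 (16 ε).
min D↑ (14 st, q0=0, F={7}): 0:3→1,c→2,w→3 1:3→1,c→2,w→4 2:3→5,c→6,w→7 3:3→3,c→8,w→7 4:3→4,c→9,w→7 5:3→10,c→6,w→7 6:3→6,c→7,w→7 7:3→7,c→7,w→7 8:3→11,c→12,w→7 9:3→7,c→13,w→7 10:3→10,c→13,w→7 11:3→10,c→12,w→7 12:3→13,c→7,w→7 13:3→7,c→7,w→7 [Hopcroft].
'cw': N↓-sim [22, 16, 4] end={s22,s24,s3,s6} ∉↓L; 2/2 deletions ∈↓L.
'ww': run [22, 16, 5] end={s12,s22,s24,s3,s6} ∉↓L; 2/2 single-dels accept.
'ccc': N↓-sim [22, 16, 10, 4] end={s22,s24,s26,s6} — reject; 3/3 deletions ∈↓L.
'3wc3': |S_i|=[22, 21, 10, 8, 3] end={s22,s24,s6} ∉↓L; 4/4 deletions ∈↓L.
'c33c3': N↓-sim [22, 16, 12, 9, 7, 3] end={s22,s24,s6} rej; 5/5 del acc.
'wcc33': |S_i|=[22, 16, 13, 9, 7, 3] end={s22,s24,s6} ∉↓L; 5/5 deletions ∈↓L.
6 minimals (antichain).

Antichain: [cw, ww, ccc, 3wc3, c33c3, wcc33].


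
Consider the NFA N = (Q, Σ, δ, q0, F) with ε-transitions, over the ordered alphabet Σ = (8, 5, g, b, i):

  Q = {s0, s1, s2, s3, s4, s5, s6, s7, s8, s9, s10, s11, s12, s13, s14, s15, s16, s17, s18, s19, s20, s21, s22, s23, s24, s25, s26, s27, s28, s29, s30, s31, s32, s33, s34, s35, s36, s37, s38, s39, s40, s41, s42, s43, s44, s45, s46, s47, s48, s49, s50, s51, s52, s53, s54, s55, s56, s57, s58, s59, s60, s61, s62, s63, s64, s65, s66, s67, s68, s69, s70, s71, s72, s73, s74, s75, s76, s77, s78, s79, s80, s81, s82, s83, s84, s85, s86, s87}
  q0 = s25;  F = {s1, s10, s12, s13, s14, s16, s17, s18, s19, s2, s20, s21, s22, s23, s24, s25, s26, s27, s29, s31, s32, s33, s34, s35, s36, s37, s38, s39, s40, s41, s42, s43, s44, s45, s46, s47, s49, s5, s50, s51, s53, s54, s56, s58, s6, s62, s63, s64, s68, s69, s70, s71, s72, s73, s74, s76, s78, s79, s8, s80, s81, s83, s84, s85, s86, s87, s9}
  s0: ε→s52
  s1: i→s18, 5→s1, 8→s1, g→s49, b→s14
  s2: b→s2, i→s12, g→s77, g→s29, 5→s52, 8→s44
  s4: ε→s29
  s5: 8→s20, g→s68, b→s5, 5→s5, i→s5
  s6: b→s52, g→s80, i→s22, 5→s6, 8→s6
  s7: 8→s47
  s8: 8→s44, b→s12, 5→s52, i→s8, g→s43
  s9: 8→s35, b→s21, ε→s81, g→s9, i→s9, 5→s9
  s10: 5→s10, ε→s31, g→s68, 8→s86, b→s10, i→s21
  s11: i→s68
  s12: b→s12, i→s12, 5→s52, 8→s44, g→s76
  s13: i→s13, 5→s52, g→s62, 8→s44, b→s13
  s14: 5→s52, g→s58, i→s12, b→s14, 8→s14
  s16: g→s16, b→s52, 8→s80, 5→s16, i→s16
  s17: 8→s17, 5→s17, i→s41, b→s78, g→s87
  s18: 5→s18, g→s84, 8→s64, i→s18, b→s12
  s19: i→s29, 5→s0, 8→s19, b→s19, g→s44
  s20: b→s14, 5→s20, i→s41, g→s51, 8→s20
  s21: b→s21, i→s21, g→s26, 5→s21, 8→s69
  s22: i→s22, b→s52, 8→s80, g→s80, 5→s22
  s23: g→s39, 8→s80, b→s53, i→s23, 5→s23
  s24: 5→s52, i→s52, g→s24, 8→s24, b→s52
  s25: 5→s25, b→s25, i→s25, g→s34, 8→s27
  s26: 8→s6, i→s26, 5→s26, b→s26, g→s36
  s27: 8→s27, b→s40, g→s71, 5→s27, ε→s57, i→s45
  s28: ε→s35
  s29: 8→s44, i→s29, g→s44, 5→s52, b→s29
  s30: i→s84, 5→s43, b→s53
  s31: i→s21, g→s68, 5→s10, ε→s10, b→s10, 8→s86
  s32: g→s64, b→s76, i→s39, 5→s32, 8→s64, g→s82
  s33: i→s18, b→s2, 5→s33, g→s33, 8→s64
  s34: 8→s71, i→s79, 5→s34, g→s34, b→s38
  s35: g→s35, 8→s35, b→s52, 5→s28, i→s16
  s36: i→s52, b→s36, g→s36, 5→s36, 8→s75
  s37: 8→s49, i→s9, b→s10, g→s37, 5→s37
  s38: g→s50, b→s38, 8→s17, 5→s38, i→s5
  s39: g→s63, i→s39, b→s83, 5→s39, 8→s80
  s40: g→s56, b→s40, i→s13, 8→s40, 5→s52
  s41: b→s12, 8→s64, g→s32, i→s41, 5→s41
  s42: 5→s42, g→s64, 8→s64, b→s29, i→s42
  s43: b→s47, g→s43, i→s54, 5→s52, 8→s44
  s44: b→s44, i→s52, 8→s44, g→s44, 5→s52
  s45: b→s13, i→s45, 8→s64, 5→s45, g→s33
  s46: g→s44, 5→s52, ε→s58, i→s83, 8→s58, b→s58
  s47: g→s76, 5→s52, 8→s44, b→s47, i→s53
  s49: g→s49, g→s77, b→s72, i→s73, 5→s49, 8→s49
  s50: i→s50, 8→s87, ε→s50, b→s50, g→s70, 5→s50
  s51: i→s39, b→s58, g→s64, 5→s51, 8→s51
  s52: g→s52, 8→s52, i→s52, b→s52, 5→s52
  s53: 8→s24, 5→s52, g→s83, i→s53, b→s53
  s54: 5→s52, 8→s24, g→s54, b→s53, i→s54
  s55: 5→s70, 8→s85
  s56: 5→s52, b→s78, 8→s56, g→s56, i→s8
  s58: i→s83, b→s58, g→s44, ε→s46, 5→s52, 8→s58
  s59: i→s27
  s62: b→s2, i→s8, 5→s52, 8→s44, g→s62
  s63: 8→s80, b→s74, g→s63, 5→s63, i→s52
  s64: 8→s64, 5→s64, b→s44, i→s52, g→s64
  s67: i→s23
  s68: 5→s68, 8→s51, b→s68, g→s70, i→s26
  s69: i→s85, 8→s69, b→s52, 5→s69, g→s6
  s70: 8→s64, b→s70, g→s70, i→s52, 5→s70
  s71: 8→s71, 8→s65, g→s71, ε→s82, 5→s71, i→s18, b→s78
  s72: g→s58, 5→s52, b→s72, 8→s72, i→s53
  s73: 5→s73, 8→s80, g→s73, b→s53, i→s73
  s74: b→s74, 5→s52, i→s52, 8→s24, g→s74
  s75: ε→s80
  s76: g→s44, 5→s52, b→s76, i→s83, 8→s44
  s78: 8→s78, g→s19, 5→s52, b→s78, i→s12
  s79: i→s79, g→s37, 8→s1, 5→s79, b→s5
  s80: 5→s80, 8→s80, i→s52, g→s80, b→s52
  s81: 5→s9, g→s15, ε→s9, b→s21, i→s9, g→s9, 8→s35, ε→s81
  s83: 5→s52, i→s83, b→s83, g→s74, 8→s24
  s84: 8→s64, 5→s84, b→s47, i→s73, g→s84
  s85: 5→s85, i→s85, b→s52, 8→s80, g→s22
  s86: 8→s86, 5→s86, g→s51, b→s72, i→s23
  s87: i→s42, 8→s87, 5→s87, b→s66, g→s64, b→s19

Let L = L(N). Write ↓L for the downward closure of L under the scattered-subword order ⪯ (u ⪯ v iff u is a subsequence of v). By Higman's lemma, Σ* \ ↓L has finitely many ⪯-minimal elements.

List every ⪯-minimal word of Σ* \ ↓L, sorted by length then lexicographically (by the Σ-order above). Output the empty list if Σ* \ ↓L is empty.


A = [8b5, 8i8i, gbggi, gigi8b].

|Q|=88, |F|=67, |δ|=369 (14 ε).
min D↑ (65 st, q0=0, F={10}): 0:8→1,5→0,g→2,b→0,i→0 1:8→1,5→1,g→3,b→4,i→5 2:8→3,5→2,g→2,b→6,i→7 3:8→3,5→3,g→3,b→8,i→9 4:8→4,5→10,g→11,b→4,i→12 5:8→13,5→5,g→14,b→12,i→5 6:8→15,5→6,g→16,b→6,i→17 7:8→18,5→7,g→19,b→17,i→7 8:8→8,5→10,g→20,b→8,i→21 9:8→13,5→9,g→22,b→21,i→9 10:8→10,5→10,g→10,b→10,i→10 11:8→11,5→10,g→11,b→8,i→23 12:8→24,5→10,g→25,b→12,i→12 13:8→13,5→13,g→13,b→24,i→10 14:8→13,5→14,g→14,b→26,i→9 15:8→15,5→15,g→27,b→8,i→28 16:8→27,5→16,g→29,b→16,i→16 17:8→30,5→17,g→31,b→17,i→17 18:8→18,5→18,g→32,b→33,i→9 19:8→32,5→19,g→19,b→34,i→35 20:8→20,5→10,g→24,b→20,i→36 21:8→24,5→10,g→37,b→21,i→21 22:8→13,5→22,g→22,b→38,i→39 23:8→24,5→10,g→40,b→21,i→23 24:8→24,5→10,g→24,b→24,i→10 25:8→24,5→10,g→25,b→26,i→23 26:8→24,5→10,g→36,b→26,i→21 27:8→27,5→27,g→13,b→20,i→41 28:8→13,5→28,g→42,b→21,i→28 29:8→13,5→29,g→29,b→29,i→10 30:8→30,5→30,g→43,b→33,i→28 31:8→43,5→31,g→29,b→31,i→44 32:8→32,5→32,g→32,b→45,i→39 33:8→33,5→10,g→46,b→33,i→21 34:8→47,5→34,g→31,b→34,i→48 35:8→49,5→35,g→35,b→48,i→35 36:8→24,5→10,g→24,b→36,i→36 37:8→24,5→10,g→24,b→37,i→50 38:8→24,5→10,g→37,b→38,i→51 39:8→52,5→39,g→39,b→51,i→39 40:8→24,5→10,g→40,b→38,i→53 41:8→13,5→41,g→13,b→36,i→41 42:8→13,5→42,g→13,b→37,i→54 43:8→43,5→43,g→13,b→46,i→54 44:8→55,5→44,g→56,b→44,i→44 45:8→45,5→10,g→46,b→45,i→51 46:8→46,5→10,g→24,b→46,i→50 47:8→47,5→47,g→43,b→45,i→57 48:8→58,5→48,g→44,b→48,i→48 49:8→49,5→49,g→49,b→10,i→59 50:8→60,5→10,g→61,b→50,i→50 51:8→60,5→10,g→50,b→51,i→51 52:8→52,5→52,g→52,b→10,i→10 53:8→60,5→10,g→53,b→51,i→53 54:8→52,5→54,g→62,b→50,i→54 55:8→55,5→55,g→52,b→10,i→63 56:8→52,5→56,g→56,b→56,i→10 57:8→52,5→57,g→54,b→51,i→57 58:8→58,5→58,g→55,b→10,i→64 59:8→52,5→59,g→59,b→10,i→59 60:8→60,5→10,g→60,b→10,i→10 61:8→60,5→10,g→61,b→61,i→10 62:8→52,5→62,g→62,b→61,i→10 63:8→52,5→63,g→52,b→10,i→63 64:8→52,5→64,g→63,b→10,i→64.
'8b5': run [77, 60, 27, 2] end={s0,s52} rej; 3/3 deletions ∈↓L.
'8i8i': |S_i|=[77, 60, 34, 5, 1] end={s52} ∉↓L; 4/4 del acc.
'gbggi': run [77, 71, 49, 30, 11, 1] end={s52} — reject; 5/5 del acc.
'gigi8b': |S_i|=[77, 71, 61, 45, 25, 11, 1] end={s52} — reject; 6/6 single-dels accept.
4 minimals (antichain).


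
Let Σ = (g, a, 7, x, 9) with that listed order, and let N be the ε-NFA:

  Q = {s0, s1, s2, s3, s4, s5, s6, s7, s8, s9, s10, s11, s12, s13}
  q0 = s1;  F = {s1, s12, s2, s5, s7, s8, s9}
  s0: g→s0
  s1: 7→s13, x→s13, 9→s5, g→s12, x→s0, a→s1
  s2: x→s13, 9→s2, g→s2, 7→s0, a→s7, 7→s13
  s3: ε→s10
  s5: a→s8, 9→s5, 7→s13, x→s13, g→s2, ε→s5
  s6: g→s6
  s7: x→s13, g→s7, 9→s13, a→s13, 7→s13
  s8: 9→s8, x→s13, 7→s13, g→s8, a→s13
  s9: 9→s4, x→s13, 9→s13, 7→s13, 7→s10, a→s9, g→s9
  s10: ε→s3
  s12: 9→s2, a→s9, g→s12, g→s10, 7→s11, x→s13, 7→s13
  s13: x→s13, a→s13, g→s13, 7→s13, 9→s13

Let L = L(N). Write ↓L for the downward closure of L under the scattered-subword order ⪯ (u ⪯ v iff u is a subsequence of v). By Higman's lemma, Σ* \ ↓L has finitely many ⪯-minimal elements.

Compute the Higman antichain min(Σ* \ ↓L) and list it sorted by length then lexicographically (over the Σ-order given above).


A = [7, x, ga9, 9aa].

|Q|=14, |F|=7, |δ|=51 (3 ε).
min D↑ (8 st, q0=0, F={2}): 0:g→1,a→0,7→2,x→2,9→3 1:g→1,a→4,7→2,x→2,9→5 2:g→2,a→2,7→2,x→2,9→2 3:g→5,a→6,7→2,x→2,9→3 4:g→4,a→4,7→2,x→2,9→2 5:g→5,a→7,7→2,x→2,9→5 6:g→6,a→2,7→2,x→2,9→6 7:g→7,a→2,7→2,x→2,9→2 [Hopcroft].
'7': N↓-sim [13, 5] end={s0,s10,s11,s13,s3} rej; 1/1 del acc.
'x': |S_i|=[13, 2] end={s0,s13} ∉↓L; 1/1 deletions ∈↓L.
'ga9': run [13, 11, 6, 2] end={s13,s4} — reject; 3/3 deletions ∈↓L.
'9aa': N↓-sim [13, 7, 3, 1] end={s13} rej; 3/3 deletions ∈↓L.
4 obstructions.


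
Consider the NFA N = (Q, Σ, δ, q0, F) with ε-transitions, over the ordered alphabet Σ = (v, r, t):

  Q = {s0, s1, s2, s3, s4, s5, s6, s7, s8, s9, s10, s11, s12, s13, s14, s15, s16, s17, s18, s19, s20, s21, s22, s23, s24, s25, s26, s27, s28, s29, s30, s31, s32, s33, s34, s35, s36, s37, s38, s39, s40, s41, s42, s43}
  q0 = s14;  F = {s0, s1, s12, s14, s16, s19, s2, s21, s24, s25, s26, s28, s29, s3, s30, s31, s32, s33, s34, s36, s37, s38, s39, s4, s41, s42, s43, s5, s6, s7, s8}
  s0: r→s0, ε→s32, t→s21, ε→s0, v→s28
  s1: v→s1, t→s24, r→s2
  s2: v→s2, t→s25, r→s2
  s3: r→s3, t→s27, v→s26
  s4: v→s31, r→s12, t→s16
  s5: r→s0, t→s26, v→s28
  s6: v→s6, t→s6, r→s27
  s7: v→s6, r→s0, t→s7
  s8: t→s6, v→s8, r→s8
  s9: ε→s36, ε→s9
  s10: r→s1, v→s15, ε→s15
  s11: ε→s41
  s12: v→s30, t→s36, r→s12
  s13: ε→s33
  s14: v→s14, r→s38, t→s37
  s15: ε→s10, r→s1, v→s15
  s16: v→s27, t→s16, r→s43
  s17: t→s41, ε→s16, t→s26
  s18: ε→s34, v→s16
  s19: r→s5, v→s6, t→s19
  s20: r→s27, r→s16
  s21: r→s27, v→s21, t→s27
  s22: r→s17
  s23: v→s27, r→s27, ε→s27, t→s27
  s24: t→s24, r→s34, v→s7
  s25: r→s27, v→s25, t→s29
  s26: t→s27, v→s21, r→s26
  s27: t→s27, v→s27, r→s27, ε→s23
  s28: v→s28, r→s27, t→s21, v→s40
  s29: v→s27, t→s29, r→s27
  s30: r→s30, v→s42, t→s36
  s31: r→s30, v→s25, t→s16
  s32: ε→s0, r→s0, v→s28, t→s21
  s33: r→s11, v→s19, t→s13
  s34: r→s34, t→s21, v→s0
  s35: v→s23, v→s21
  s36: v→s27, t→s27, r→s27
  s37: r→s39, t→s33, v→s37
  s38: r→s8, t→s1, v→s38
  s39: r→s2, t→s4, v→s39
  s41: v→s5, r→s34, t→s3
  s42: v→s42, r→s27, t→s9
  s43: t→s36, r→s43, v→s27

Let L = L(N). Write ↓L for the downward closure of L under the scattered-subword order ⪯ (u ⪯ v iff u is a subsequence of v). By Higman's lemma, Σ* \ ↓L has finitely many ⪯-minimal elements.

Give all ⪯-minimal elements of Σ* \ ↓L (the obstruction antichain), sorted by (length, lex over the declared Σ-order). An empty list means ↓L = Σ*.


|Q|=44, |F|=31, |δ|=125 (13 ε).
min D↑ (31 st, q0=0, F={13}): 0:v→0,r→1,t→2 1:v→1,r→3,t→4 2:v→2,r→5,t→6 3:v→3,r→3,t→7 4:v→4,r→8,t→9 5:v→5,r→8,t→10 6:v→11,r→12,t→6 7:v→7,r→13,t→7 8:v→8,r→8,t→14 9:v→15,r→16,t→9 10:v→17,r→18,t→19 11:v→7,r→20,t→11 12:v→20,r→16,t→21 13:v→13,r→13,t→13 14:v→14,r→13,t→22 15:v→7,r→23,t→15 16:v→23,r→16,t→24 17:v→14,r→25,t→19 18:v→25,r→18,t→26 19:v→13,r→27,t→19 20:v→28,r→23,t→29 21:v→29,r→21,t→13 22:v→13,r→13,t→22 23:v→28,r→23,t→24 24:v→24,r→13,t→13 25:v→30,r→25,t→26 26:v→13,r→13,t→13 27:v→13,r→27,t→26 28:v→28,r→13,t→24 29:v→24,r→29,t→13 30:v→30,r→13,t→26 (ε-aug+det+¬).
'rrtr': N↓-sim [37, 32, 21, 8, 2] end={s23,s27} ∉↓L; 4/4 deletions ∈↓L.
'trttv': N↓-sim [37, 34, 26, 16, 7, 2] end={s23,s27} ∉↓L; 5/5 del acc.
'ttvvr': N↓-sim [37, 34, 30, 21, 11, 2] end={s23,s27} — reject; 5/5 del acc.
'ttrtt': N↓-sim [37, 34, 30, 19, 7, 2] end={s23,s27} rej; 5/5 single-dels accept.
4 minimals (antichain).

Antichain: [rrtr, trttv, ttvvr, ttrtt].


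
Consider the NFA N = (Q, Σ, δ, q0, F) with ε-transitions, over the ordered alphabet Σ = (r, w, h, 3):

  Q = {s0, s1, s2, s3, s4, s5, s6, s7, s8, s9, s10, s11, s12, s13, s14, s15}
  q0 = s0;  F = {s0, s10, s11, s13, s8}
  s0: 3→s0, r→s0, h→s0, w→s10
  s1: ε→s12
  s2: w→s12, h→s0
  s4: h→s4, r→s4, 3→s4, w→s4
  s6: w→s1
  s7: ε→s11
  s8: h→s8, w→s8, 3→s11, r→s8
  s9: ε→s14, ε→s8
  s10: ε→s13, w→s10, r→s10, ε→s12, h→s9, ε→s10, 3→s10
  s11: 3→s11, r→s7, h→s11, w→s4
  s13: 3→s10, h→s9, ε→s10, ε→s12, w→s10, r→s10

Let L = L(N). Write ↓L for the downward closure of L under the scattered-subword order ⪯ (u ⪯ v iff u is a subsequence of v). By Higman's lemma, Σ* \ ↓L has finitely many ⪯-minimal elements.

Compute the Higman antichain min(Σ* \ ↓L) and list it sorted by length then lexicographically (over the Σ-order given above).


|Q|=16, |F|=5, |δ|=36 (9 ε).
min D↑ (5 st, q0=0, F={4}): 0:r→0,w→1,h→0,3→0 1:r→1,w→1,h→2,3→1 2:r→2,w→2,h→2,3→3 3:r→3,w→4,h→3,3→3 4:r→4,w→4,h→4,3→4 [Hopcroft].
'wh3w': |S_i|=[10, 9, 6, 3, 1] end={s4} ∉↓L; 4/4 deletions ∈↓L.
1 obstructions.

A = [wh3w].


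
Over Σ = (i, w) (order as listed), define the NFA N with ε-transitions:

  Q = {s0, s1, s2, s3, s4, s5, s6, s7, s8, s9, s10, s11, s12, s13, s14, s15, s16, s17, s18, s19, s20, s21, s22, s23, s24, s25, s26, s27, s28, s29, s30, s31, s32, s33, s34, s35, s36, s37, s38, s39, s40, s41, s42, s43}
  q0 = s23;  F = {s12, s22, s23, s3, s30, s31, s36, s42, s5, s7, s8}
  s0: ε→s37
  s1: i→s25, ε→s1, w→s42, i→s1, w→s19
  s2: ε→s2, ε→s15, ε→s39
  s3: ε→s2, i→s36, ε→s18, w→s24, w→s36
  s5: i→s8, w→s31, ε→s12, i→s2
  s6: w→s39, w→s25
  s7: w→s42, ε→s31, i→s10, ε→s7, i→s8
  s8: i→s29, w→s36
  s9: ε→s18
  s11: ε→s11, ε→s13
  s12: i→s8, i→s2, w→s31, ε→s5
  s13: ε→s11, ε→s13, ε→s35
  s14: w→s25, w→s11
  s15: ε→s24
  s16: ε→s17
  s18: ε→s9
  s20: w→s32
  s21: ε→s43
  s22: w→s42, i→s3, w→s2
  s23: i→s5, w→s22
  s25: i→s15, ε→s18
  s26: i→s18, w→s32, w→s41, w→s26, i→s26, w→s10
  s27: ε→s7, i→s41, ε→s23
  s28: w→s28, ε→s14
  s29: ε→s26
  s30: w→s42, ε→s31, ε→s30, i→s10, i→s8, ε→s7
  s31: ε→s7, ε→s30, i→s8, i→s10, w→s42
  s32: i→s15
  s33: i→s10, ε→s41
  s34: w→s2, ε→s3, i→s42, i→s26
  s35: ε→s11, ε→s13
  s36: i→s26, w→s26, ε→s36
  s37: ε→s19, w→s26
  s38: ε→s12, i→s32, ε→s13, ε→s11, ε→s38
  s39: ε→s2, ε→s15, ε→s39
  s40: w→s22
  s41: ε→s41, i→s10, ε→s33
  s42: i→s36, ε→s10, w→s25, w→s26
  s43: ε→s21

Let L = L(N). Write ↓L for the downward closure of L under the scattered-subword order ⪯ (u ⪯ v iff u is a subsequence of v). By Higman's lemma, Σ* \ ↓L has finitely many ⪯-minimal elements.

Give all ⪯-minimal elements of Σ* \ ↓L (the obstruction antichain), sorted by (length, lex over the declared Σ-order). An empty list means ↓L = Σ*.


|Q|=44, |F|=11, |δ|=105 (48 ε).
min D↑ (9 st, q0=0, F={7}): 0:i→1,w→2 1:i→3,w→4 2:i→5,w→6 3:i→7,w→8 4:i→3,w→6 5:i→8,w→8 6:i→8,w→7 7:i→7,w→7 8:i→7,w→7 [Hopcroft].
'iii': run [24, 22, 14, 10] end={s10,s15,s18,s24,s26,s29,s32,s33,s41,s9} ∉↓L; 3/3 deletions ∈↓L.
'www': run [24, 21, 14, 10] end={s10,s15,s18,s24,s25,s26,s32,s33,s41,s9} ∉↓L; 3/3 deletions ∈↓L.
'iiww': |S_i|=[24, 22, 14, 10, 9] end={s10,s15,s18,s24,s26,s32,s33,s41,s9} — reject; 4/4 single-dels accept.
'wiiw': |S_i|=[24, 21, 15, 11, 9] end={s10,s15,s18,s24,s26,s32,s33,s41,s9} — reject; 4/4 deletions ∈↓L.
'wiwi': N↓-sim [24, 21, 15, 10, 9] end={s10,s15,s18,s24,s26,s32,s33,s41,s9} rej; 4/4 del acc.
'wwii': run [24, 21, 14, 10, 9] end={s10,s15,s18,s24,s26,s32,s33,s41,s9} — reject; 4/4 del acc.
6 words, ⪯-incomp.

A = [iii, www, iiww, wiiw, wiwi, wwii].


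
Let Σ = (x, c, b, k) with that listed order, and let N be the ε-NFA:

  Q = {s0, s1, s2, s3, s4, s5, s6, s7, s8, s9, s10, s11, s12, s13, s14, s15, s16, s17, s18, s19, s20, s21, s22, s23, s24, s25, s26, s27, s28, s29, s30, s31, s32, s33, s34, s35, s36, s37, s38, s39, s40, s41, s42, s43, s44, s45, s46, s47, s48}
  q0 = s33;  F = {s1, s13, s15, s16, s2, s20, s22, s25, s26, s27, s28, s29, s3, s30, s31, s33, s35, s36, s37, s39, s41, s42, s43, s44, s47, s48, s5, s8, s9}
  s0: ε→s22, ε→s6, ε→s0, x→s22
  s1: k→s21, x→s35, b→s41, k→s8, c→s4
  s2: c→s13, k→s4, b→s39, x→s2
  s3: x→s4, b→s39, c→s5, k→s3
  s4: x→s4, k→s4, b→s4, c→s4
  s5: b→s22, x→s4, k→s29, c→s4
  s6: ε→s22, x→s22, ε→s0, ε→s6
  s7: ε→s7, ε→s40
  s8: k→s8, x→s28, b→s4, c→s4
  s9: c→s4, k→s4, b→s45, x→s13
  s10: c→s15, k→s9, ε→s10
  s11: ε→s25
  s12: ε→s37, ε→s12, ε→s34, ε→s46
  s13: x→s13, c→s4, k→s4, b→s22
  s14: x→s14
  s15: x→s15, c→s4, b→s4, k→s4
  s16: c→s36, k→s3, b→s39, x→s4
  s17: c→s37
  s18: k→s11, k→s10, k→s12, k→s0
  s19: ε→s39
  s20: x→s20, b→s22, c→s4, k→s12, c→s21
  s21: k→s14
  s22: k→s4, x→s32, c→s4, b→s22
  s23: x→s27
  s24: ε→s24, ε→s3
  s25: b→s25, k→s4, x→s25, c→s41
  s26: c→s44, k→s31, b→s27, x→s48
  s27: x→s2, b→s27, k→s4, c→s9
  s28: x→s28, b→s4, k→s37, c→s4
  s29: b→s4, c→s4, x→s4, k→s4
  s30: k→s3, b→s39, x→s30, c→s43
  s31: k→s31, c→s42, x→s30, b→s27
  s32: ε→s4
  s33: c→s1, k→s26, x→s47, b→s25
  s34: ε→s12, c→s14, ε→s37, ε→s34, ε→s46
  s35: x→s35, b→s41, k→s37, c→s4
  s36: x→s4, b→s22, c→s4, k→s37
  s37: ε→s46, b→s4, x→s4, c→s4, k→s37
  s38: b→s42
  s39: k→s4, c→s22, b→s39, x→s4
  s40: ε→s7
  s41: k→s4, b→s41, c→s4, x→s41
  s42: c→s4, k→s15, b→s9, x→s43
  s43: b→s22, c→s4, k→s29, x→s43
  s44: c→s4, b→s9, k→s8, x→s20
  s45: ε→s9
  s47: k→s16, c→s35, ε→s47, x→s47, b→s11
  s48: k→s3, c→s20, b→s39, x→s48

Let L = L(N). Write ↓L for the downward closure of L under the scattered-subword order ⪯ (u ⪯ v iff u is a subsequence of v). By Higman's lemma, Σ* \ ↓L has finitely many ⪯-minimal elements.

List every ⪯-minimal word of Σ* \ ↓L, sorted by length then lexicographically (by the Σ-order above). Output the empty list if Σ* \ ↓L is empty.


A = [cc, bk, xkx, ckb, kxbx, kkckk].

|Q|=49, |F|=29, |δ|=162 (26 ε).
min D↑ (30 st, q0=0, F={7}): 0:x→1,c→2,b→3,k→4 1:x→1,c→5,b→3,k→6 2:x→5,c→7,b→8,k→9 3:x→3,c→8,b→3,k→7 4:x→10,c→11,b→12,k→13 5:x→5,c→7,b→8,k→14 6:x→7,c→15,b→16,k→17 7:x→7,c→7,b→7,k→7 8:x→8,c→7,b→8,k→7 9:x→18,c→7,b→7,k→9 10:x→10,c→19,b→16,k→17 11:x→19,c→7,b→20,k→9 12:x→21,c→20,b→12,k→7 13:x→22,c→23,b→12,k→13 14:x→7,c→7,b→7,k→14 15:x→7,c→7,b→24,k→14 16:x→7,c→24,b→16,k→7 17:x→7,c→25,b→16,k→17 18:x→18,c→7,b→7,k→14 19:x→19,c→7,b→24,k→14 20:x→26,c→7,b→20,k→7 21:x→21,c→26,b→16,k→7 22:x→22,c→27,b→16,k→17 23:x→27,c→7,b→20,k→28 24:x→7,c→7,b→24,k→7 25:x→7,c→7,b→24,k→29 26:x→26,c→7,b→24,k→7 27:x→27,c→7,b→24,k→29 28:x→28,c→7,b→7,k→7 29:x→7,c→7,b→7,k→7.
'cc': |S_i|=[38, 25, 3] end={s14,s21,s4} rej; 2/2 deletions ∈↓L.
'bk': |S_i|=[38, 12, 1] end={s4} rej; 2/2 del acc.
'xkx': run [38, 28, 14, 3] end={s14,s32,s4} ∉↓L; 3/3 deletions ∈↓L.
'ckb': run [38, 25, 11, 1] end={s4} ∉↓L; 3/3 del acc.
'kxbx': N↓-sim [38, 31, 21, 4, 2] end={s32,s4} ∉↓L; 4/4 single-dels accept.
'kkckk': |S_i|=[38, 31, 24, 12, 3, 1] end={s4} ∉↓L; 5/5 single-dels accept.
6 obstructions.
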